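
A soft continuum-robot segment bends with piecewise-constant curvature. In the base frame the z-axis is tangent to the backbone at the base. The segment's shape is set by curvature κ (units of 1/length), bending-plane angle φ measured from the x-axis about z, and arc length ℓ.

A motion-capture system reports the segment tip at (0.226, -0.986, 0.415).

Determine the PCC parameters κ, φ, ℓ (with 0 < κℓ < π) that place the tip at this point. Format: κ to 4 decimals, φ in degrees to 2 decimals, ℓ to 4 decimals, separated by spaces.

1.6923 282.91 1.3963

ρ = √(x²+y²) = √(0.226² + -0.986²) = 1.01157
φ = atan2(y, x) mod 360° = atan2(-0.986, 0.226) = 282.9097°
|p|² = ρ² + z² = 1.01157² + 0.415² = 1.19550
κ = 2ρ / |p|² = 2×1.01157 / 1.19550 = 1.69230
θ = 2·atan2(ρ, z) = 2·atan2(1.01157, 0.415) = 2.36296 rad
ℓ = θ/κ = 2.36296/1.69230 = 1.39630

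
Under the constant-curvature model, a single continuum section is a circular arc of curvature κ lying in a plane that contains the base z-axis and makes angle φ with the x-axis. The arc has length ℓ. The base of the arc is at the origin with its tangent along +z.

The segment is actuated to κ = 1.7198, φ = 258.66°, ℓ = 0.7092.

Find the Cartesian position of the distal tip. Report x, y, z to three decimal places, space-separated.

θ = κ·ℓ = 1.7198 × 0.7092 = 1.21968 rad
ρ = (1 − cos θ)/κ = (1 − 0.34394)/1.7198 = 0.38147
z = sin θ / κ = 0.93899/1.7198 = 0.54599
x = ρ cos φ = 0.38147 × cos(258.66°) = -0.07501
y = ρ sin φ = 0.38147 × sin(258.66°) = -0.37402

-0.075 -0.374 0.546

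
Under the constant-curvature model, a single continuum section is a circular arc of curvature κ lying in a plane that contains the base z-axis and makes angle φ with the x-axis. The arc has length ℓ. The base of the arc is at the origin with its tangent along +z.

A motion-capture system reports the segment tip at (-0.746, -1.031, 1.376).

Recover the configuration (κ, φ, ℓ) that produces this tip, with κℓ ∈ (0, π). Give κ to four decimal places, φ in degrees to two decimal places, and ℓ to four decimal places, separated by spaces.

ρ = √(x²+y²) = √(-0.746² + -1.031²) = 1.27259
φ = atan2(y, x) mod 360° = atan2(-1.031, -0.746) = 234.1117°
|p|² = ρ² + z² = 1.27259² + 1.376² = 3.51285
κ = 2ρ / |p|² = 2×1.27259 / 3.51285 = 0.72453
θ = 2·atan2(ρ, z) = 2·atan2(1.27259, 1.376) = 1.49275 rad
ℓ = θ/κ = 1.49275/0.72453 = 2.06029

0.7245 234.11 2.0603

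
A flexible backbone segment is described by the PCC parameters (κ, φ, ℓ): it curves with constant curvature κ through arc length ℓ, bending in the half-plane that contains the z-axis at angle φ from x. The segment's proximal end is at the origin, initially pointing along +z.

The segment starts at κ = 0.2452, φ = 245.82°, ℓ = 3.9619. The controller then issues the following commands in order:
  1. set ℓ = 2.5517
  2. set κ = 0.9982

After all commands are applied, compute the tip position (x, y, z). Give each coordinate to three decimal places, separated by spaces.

-0.750 -1.671 0.561

initial: κ=0.2452, φ=245.82°, ℓ=3.9619
cmd 1: set ℓ=2.5517 → (κ,φ,ℓ)=(0.2452,245.82°,2.5517) → tip=(-0.3164,-0.7048,2.3884)
cmd 2: set κ=0.9982 → (κ,φ,ℓ)=(0.9982,245.82°,2.5517) → tip=(-0.7503,-1.6710,0.5611)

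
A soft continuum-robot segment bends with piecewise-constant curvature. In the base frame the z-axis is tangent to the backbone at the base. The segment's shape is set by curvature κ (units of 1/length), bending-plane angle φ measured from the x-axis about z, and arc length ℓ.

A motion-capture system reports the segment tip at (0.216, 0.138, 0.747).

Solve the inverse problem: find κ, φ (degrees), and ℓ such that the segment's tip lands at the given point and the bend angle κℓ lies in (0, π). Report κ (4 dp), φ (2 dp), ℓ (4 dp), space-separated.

ρ = √(x²+y²) = √(0.216² + 0.138²) = 0.25632
φ = atan2(y, x) mod 360° = atan2(0.138, 0.216) = 32.5741°
|p|² = ρ² + z² = 0.25632² + 0.747² = 0.62371
κ = 2ρ / |p|² = 2×0.25632 / 0.62371 = 0.82192
θ = 2·atan2(ρ, z) = 2·atan2(0.25632, 0.747) = 0.66109 rad
ℓ = θ/κ = 0.66109/0.82192 = 0.80432

0.8219 32.57 0.8043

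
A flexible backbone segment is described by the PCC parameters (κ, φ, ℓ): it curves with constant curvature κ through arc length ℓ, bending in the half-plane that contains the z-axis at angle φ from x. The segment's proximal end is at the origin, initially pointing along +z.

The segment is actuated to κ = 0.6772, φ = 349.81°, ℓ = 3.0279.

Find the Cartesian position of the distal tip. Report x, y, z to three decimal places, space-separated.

2.124 -0.382 1.310

θ = κ·ℓ = 0.6772 × 3.0279 = 2.05049 rad
ρ = (1 − cos θ)/κ = (1 − -0.46151)/0.6772 = 2.15817
z = sin θ / κ = 0.88713/0.6772 = 1.31000
x = ρ cos φ = 2.15817 × cos(349.81°) = 2.12413
y = ρ sin φ = 2.15817 × sin(349.81°) = -0.38181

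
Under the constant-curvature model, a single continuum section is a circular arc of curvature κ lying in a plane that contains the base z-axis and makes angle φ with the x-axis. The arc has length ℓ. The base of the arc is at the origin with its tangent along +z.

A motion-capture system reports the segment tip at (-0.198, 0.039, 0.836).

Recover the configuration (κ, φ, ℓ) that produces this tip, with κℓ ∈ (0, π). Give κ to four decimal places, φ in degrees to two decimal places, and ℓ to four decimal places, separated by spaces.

ρ = √(x²+y²) = √(-0.198² + 0.039²) = 0.20180
φ = atan2(y, x) mod 360° = atan2(0.039, -0.198) = 168.8571°
|p|² = ρ² + z² = 0.20180² + 0.836² = 0.73962
κ = 2ρ / |p|² = 2×0.20180 / 0.73962 = 0.54570
θ = 2·atan2(ρ, z) = 2·atan2(0.20180, 0.836) = 0.47372 rad
ℓ = θ/κ = 0.47372/0.54570 = 0.86811

0.5457 168.86 0.8681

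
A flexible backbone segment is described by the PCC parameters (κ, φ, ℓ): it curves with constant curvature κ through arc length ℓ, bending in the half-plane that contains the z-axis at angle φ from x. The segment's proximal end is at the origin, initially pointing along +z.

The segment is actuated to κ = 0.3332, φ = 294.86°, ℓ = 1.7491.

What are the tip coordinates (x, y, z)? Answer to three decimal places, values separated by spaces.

0.208 -0.450 1.652

θ = κ·ℓ = 0.3332 × 1.7491 = 0.58280 rad
ρ = (1 − cos θ)/κ = (1 − 0.83492)/0.3332 = 0.49542
z = sin θ / κ = 0.55036/0.3332 = 1.65175
x = ρ cos φ = 0.49542 × cos(294.86°) = 0.20828
y = ρ sin φ = 0.49542 × sin(294.86°) = -0.44952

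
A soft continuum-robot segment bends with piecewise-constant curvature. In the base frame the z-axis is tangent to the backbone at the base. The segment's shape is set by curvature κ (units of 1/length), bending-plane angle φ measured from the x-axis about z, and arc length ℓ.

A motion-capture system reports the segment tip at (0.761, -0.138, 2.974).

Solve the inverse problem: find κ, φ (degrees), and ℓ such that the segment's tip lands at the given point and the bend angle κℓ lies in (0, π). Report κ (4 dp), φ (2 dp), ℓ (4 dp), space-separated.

0.1638 349.72 3.1063

ρ = √(x²+y²) = √(0.761² + -0.138²) = 0.77341
φ = atan2(y, x) mod 360° = atan2(-0.138, 0.761) = 349.7217°
|p|² = ρ² + z² = 0.77341² + 2.974² = 9.44284
κ = 2ρ / |p|² = 2×0.77341 / 9.44284 = 0.16381
θ = 2·atan2(ρ, z) = 2·atan2(0.77341, 2.974) = 0.50884 rad
ℓ = θ/κ = 0.50884/0.16381 = 3.10632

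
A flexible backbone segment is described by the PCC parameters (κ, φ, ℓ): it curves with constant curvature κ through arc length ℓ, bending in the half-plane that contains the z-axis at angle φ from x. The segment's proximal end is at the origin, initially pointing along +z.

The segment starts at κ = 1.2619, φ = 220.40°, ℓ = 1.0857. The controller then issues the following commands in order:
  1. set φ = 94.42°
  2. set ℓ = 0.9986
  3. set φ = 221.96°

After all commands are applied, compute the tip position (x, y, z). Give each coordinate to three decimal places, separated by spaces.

-0.409 -0.368 0.755

initial: κ=1.2619, φ=220.40°, ℓ=1.0857
cmd 1: set φ=94.42° → (κ,φ,ℓ)=(1.2619,94.42°,1.0857) → tip=(-0.0489,0.6325,0.7765)
cmd 2: set ℓ=0.9986 → (κ,φ,ℓ)=(1.2619,94.42°,0.9986) → tip=(-0.0424,0.5486,0.7545)
cmd 3: set φ=221.96° → (κ,φ,ℓ)=(1.2619,221.96°,0.9986) → tip=(-0.4091,-0.3679,0.7545)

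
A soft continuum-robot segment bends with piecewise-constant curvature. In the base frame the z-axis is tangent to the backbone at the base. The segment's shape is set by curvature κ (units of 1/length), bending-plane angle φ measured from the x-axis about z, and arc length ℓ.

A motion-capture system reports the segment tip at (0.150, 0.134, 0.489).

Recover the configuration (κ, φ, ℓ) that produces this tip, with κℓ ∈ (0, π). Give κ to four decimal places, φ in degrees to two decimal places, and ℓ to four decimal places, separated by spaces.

1.4389 41.78 0.5424

ρ = √(x²+y²) = √(0.150² + 0.134²) = 0.20114
φ = atan2(y, x) mod 360° = atan2(0.134, 0.150) = 41.7755°
|p|² = ρ² + z² = 0.20114² + 0.489² = 0.27958
κ = 2ρ / |p|² = 2×0.20114 / 0.27958 = 1.43886
θ = 2·atan2(ρ, z) = 2·atan2(0.20114, 0.489) = 0.78046 rad
ℓ = θ/κ = 0.78046/1.43886 = 0.54241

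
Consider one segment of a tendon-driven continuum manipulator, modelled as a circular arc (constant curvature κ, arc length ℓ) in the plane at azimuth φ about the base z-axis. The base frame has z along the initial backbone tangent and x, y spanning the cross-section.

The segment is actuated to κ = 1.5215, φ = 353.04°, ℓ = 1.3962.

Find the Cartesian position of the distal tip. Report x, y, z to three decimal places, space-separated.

θ = κ·ℓ = 1.5215 × 1.3962 = 2.12432 rad
ρ = (1 − cos θ)/κ = (1 − -0.52569)/1.5215 = 1.00275
z = sin θ / κ = 0.85068/1.5215 = 0.55911
x = ρ cos φ = 1.00275 × cos(353.04°) = 0.99536
y = ρ sin φ = 1.00275 × sin(353.04°) = -0.12151

0.995 -0.122 0.559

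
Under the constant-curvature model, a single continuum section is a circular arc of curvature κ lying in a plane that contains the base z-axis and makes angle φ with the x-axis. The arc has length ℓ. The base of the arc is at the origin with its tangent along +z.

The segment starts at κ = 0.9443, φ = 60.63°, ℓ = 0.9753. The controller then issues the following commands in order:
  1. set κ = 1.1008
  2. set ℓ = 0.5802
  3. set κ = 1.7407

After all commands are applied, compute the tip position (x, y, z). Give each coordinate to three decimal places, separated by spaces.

0.132 0.234 0.486

initial: κ=0.9443, φ=60.63°, ℓ=0.9753
cmd 1: set κ=1.1008 → (κ,φ,ℓ)=(1.1008,60.63°,0.9753) → tip=(0.2330,0.4141,0.7984)
cmd 2: set ℓ=0.5802 → (κ,φ,ℓ)=(1.1008,60.63°,0.5802) → tip=(0.0878,0.1561,0.5416)
cmd 3: set κ=1.7407 → (κ,φ,ℓ)=(1.7407,60.63°,0.5802) → tip=(0.1319,0.2344,0.4865)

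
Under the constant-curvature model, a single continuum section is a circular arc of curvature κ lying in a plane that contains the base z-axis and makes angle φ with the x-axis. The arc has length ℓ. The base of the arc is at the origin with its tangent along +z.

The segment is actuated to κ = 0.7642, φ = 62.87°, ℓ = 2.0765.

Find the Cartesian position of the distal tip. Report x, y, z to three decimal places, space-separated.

θ = κ·ℓ = 0.7642 × 2.0765 = 1.58686 rad
ρ = (1 − cos θ)/κ = (1 − -0.01606)/0.7642 = 1.32958
z = sin θ / κ = 0.99987/0.7642 = 1.30839
x = ρ cos φ = 1.32958 × cos(62.87°) = 0.60630
y = ρ sin φ = 1.32958 × sin(62.87°) = 1.18329

0.606 1.183 1.308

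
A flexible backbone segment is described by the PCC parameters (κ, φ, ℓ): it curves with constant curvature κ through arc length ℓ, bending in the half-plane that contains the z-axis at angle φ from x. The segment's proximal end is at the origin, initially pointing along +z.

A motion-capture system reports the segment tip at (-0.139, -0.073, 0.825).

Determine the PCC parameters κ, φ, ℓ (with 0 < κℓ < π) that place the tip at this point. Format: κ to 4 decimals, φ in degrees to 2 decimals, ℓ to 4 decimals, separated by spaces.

0.4452 207.71 0.8448

ρ = √(x²+y²) = √(-0.139² + -0.073²) = 0.15700
φ = atan2(y, x) mod 360° = atan2(-0.073, -0.139) = 207.7076°
|p|² = ρ² + z² = 0.15700² + 0.825² = 0.70527
κ = 2ρ / |p|² = 2×0.15700 / 0.70527 = 0.44523
θ = 2·atan2(ρ, z) = 2·atan2(0.15700, 0.825) = 0.37612 rad
ℓ = θ/κ = 0.37612/0.44523 = 0.84478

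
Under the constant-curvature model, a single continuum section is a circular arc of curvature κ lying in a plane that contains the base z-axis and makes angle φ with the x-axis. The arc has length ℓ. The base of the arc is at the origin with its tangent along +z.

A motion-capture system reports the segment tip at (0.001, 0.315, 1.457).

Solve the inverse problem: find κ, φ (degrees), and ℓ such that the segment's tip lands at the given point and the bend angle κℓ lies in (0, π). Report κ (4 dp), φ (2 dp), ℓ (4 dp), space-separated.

ρ = √(x²+y²) = √(0.001² + 0.315²) = 0.31500
φ = atan2(y, x) mod 360° = atan2(0.315, 0.001) = 89.8181°
|p|² = ρ² + z² = 0.31500² + 1.457² = 2.22208
κ = 2ρ / |p|² = 2×0.31500 / 2.22208 = 0.28352
θ = 2·atan2(ρ, z) = 2·atan2(0.31500, 1.457) = 0.42584 rad
ℓ = θ/κ = 0.42584/0.28352 = 1.50199

0.2835 89.82 1.5020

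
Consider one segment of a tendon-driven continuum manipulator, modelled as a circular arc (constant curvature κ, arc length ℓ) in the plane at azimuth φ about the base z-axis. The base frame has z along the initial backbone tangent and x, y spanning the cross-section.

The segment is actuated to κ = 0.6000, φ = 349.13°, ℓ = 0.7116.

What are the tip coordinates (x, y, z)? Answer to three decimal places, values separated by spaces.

θ = κ·ℓ = 0.6000 × 0.7116 = 0.42696 rad
ρ = (1 − cos θ)/κ = (1 − 0.91023)/0.6000 = 0.14962
z = sin θ / κ = 0.41411/0.6000 = 0.69018
x = ρ cos φ = 0.14962 × cos(349.13°) = 0.14693
y = ρ sin φ = 0.14962 × sin(349.13°) = -0.02822

0.147 -0.028 0.690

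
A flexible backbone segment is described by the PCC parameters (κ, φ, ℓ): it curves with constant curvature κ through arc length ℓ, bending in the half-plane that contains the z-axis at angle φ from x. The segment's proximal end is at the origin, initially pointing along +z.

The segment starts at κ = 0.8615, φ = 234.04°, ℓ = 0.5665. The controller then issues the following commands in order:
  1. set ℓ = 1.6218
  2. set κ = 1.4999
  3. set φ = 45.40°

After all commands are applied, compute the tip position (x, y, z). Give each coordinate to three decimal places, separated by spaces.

0.823 0.835 0.434

initial: κ=0.8615, φ=234.04°, ℓ=0.5665
cmd 1: set ℓ=1.6218 → (κ,φ,ℓ)=(0.8615,234.04°,1.6218) → tip=(-0.5639,-0.7773,1.1433)
cmd 2: set κ=1.4999 → (κ,φ,ℓ)=(1.4999,234.04°,1.6218) → tip=(-0.6887,-0.9492,0.4341)
cmd 3: set φ=45.40° → (κ,φ,ℓ)=(1.4999,45.40°,1.6218) → tip=(0.8234,0.8350,0.4341)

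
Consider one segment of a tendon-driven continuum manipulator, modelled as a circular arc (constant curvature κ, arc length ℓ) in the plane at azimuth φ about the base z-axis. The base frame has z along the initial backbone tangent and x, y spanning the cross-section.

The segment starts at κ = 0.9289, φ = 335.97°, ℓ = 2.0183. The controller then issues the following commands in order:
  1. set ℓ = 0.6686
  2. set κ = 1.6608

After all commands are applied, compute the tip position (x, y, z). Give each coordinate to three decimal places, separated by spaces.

initial: κ=0.9289, φ=335.97°, ℓ=2.0183
cmd 1: set ℓ=0.6686 → (κ,φ,ℓ)=(0.9289,335.97°,0.6686) → tip=(0.1836,-0.0819,0.6264)
cmd 2: set κ=1.6608 → (κ,φ,ℓ)=(1.6608,335.97°,0.6686) → tip=(0.3056,-0.1363,0.5394)

0.306 -0.136 0.539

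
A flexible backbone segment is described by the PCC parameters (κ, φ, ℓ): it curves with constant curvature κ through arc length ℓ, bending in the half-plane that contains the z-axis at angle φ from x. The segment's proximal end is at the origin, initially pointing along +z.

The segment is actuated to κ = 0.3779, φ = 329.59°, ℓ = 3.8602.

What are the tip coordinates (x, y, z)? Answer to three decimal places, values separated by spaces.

θ = κ·ℓ = 0.3779 × 3.8602 = 1.45877 rad
ρ = (1 − cos θ)/κ = (1 − 0.11179)/0.3779 = 2.35038
z = sin θ / κ = 0.99373/0.3779 = 2.62962
x = ρ cos φ = 2.35038 × cos(329.59°) = 2.02702
y = ρ sin φ = 2.35038 × sin(329.59°) = -1.18972

2.027 -1.190 2.630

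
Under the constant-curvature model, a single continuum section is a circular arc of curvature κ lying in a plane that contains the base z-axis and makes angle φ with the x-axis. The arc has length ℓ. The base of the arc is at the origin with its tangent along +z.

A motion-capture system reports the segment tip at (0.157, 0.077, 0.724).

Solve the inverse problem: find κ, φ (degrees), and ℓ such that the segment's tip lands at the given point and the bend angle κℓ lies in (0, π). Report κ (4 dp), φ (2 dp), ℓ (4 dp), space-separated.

0.6304 26.13 0.7518

ρ = √(x²+y²) = √(0.157² + 0.077²) = 0.17487
φ = atan2(y, x) mod 360° = atan2(0.077, 0.157) = 26.1255°
|p|² = ρ² + z² = 0.17487² + 0.724² = 0.55475
κ = 2ρ / |p|² = 2×0.17487 / 0.55475 = 0.63043
θ = 2·atan2(ρ, z) = 2·atan2(0.17487, 0.724) = 0.47398 rad
ℓ = θ/κ = 0.47398/0.63043 = 0.75184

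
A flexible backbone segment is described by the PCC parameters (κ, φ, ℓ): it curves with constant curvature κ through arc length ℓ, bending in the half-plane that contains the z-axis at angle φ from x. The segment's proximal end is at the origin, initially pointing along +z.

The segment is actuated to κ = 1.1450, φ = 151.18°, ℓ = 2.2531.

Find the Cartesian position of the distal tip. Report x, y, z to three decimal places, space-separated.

θ = κ·ℓ = 1.1450 × 2.2531 = 2.57980 rad
ρ = (1 − cos θ)/κ = (1 − -0.84630)/1.1450 = 1.61249
z = sin θ / κ = 0.53270/1.1450 = 0.46524
x = ρ cos φ = 1.61249 × cos(151.18°) = -1.41276
y = ρ sin φ = 1.61249 × sin(151.18°) = 0.77732

-1.413 0.777 0.465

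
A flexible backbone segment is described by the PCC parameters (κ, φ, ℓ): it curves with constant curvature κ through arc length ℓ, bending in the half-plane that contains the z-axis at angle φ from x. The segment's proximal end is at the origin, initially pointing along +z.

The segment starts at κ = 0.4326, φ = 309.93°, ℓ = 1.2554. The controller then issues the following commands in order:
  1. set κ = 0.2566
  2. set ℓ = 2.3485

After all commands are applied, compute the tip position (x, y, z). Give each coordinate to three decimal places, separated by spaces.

0.441 -0.526 2.209

initial: κ=0.4326, φ=309.93°, ℓ=1.2554
cmd 1: set κ=0.2566 → (κ,φ,ℓ)=(0.2566,309.93°,1.2554) → tip=(0.1287,-0.1537,1.2338)
cmd 2: set ℓ=2.3485 → (κ,φ,ℓ)=(0.2566,309.93°,2.3485) → tip=(0.4406,-0.5264,2.2089)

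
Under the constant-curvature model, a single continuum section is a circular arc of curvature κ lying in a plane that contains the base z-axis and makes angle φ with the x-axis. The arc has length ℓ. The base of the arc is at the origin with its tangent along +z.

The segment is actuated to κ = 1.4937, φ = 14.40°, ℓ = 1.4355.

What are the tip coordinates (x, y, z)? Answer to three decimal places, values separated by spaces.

θ = κ·ℓ = 1.4937 × 1.4355 = 2.14421 rad
ρ = (1 − cos θ)/κ = (1 − -0.54250)/1.4937 = 1.03267
z = sin θ / κ = 0.84006/1.4937 = 0.56240
x = ρ cos φ = 1.03267 × cos(14.40°) = 1.00023
y = ρ sin φ = 1.03267 × sin(14.40°) = 0.25681

1.000 0.257 0.562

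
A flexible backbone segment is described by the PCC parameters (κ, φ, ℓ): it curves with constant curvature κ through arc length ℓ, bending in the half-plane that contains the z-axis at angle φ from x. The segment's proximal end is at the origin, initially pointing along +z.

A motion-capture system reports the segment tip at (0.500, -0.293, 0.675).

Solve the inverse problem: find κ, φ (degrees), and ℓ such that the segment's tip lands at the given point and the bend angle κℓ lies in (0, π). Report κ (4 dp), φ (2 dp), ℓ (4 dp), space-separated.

ρ = √(x²+y²) = √(0.500² + -0.293²) = 0.57952
φ = atan2(y, x) mod 360° = atan2(-0.293, 0.500) = 329.6297°
|p|² = ρ² + z² = 0.57952² + 0.675² = 0.79147
κ = 2ρ / |p|² = 2×0.57952 / 0.79147 = 1.46442
θ = 2·atan2(ρ, z) = 2·atan2(0.57952, 0.675) = 1.41888 rad
ℓ = θ/κ = 1.41888/1.46442 = 0.96890

1.4644 329.63 0.9689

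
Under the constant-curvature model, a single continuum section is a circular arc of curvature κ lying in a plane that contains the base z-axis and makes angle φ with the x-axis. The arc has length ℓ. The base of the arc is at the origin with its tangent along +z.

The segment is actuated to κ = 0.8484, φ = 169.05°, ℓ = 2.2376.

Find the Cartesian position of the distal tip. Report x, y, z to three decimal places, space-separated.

-1.530 0.296 1.116

θ = κ·ℓ = 0.8484 × 2.2376 = 1.89838 rad
ρ = (1 − cos θ)/κ = (1 − -0.32176)/0.8484 = 1.55794
z = sin θ / κ = 0.94682/0.8484 = 1.11601
x = ρ cos φ = 1.55794 × cos(169.05°) = -1.52957
y = ρ sin φ = 1.55794 × sin(169.05°) = 0.29593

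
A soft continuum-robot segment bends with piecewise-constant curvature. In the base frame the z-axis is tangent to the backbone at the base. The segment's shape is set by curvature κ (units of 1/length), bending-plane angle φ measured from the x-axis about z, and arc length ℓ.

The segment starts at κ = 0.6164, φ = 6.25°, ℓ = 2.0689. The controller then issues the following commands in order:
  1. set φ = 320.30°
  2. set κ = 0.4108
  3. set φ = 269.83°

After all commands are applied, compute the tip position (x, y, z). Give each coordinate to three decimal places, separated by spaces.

initial: κ=0.6164, φ=6.25°, ℓ=2.0689
cmd 1: set φ=320.30° → (κ,φ,ℓ)=(0.6164,320.30°,2.0689) → tip=(0.8847,-0.7345,1.5520)
cmd 2: set κ=0.4108 → (κ,φ,ℓ)=(0.4108,320.30°,2.0689) → tip=(0.6367,-0.5286,1.8287)
cmd 3: set φ=269.83° → (κ,φ,ℓ)=(0.4108,269.83°,2.0689) → tip=(-0.0025,-0.8275,1.8287)

-0.002 -0.828 1.829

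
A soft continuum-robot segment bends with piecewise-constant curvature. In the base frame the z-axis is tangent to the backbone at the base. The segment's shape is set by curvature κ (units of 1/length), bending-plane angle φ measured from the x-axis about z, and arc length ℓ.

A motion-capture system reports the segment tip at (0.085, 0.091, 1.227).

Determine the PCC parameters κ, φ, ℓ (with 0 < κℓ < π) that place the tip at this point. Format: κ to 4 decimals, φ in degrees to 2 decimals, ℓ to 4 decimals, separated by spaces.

0.1637 46.95 1.2354

ρ = √(x²+y²) = √(0.085² + 0.091²) = 0.12452
φ = atan2(y, x) mod 360° = atan2(0.091, 0.085) = 46.9525°
|p|² = ρ² + z² = 0.12452² + 1.227² = 1.52104
κ = 2ρ / |p|² = 2×0.12452 / 1.52104 = 0.16373
θ = 2·atan2(ρ, z) = 2·atan2(0.12452, 1.227) = 0.20228 rad
ℓ = θ/κ = 0.20228/0.16373 = 1.23541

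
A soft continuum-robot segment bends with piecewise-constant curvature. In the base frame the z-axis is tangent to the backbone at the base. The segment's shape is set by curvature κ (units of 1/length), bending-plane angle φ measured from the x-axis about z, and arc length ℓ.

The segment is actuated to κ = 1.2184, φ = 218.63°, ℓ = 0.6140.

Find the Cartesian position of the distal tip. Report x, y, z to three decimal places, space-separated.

-0.171 -0.137 0.558

θ = κ·ℓ = 1.2184 × 0.6140 = 0.74810 rad
ρ = (1 − cos θ)/κ = (1 − 0.73298)/1.2184 = 0.21915
z = sin θ / κ = 0.68025/1.2184 = 0.55831
x = ρ cos φ = 0.21915 × cos(218.63°) = -0.17120
y = ρ sin φ = 0.21915 × sin(218.63°) = -0.13681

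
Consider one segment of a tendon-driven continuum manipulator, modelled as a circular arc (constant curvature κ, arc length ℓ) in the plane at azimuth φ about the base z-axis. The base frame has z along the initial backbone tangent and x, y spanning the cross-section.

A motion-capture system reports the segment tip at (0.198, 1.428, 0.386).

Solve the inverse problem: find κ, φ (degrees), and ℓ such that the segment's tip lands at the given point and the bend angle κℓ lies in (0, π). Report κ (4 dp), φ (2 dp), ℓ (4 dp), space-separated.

1.2945 82.11 2.0227

ρ = √(x²+y²) = √(0.198² + 1.428²) = 1.44166
φ = atan2(y, x) mod 360° = atan2(1.428, 0.198) = 82.1060°
|p|² = ρ² + z² = 1.44166² + 0.386² = 2.22738
κ = 2ρ / |p|² = 2×1.44166 / 2.22738 = 1.29449
θ = 2·atan2(ρ, z) = 2·atan2(1.44166, 0.386) = 2.61837 rad
ℓ = θ/κ = 2.61837/1.29449 = 2.02271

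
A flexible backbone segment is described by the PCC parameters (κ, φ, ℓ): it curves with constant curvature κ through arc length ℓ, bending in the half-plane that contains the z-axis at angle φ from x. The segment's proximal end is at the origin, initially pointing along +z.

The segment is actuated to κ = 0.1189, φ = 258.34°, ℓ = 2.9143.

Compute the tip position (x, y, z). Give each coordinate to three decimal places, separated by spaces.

θ = κ·ℓ = 0.1189 × 2.9143 = 0.34651 rad
ρ = (1 − cos θ)/κ = (1 − 0.94056)/0.1189 = 0.49989
z = sin θ / κ = 0.33962/0.1189 = 2.85633
x = ρ cos φ = 0.49989 × cos(258.34°) = -0.10103
y = ρ sin φ = 0.49989 × sin(258.34°) = -0.48957

-0.101 -0.490 2.856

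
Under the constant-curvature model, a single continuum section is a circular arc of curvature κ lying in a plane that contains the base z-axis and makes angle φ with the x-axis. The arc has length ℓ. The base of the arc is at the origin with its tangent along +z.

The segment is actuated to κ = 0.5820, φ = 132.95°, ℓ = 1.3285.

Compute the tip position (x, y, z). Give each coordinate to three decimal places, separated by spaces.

θ = κ·ℓ = 0.5820 × 1.3285 = 0.77319 rad
ρ = (1 − cos θ)/κ = (1 − 0.71569)/0.5820 = 0.48851
z = sin θ / κ = 0.69842/0.5820 = 1.20003
x = ρ cos φ = 0.48851 × cos(132.95°) = -0.33285
y = ρ sin φ = 0.48851 × sin(132.95°) = 0.35756

-0.333 0.358 1.200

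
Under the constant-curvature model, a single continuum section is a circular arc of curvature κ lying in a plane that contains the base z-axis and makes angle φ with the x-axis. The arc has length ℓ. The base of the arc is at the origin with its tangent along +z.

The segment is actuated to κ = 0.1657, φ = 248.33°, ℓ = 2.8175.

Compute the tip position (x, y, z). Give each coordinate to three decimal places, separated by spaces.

-0.238 -0.600 2.716

θ = κ·ℓ = 0.1657 × 2.8175 = 0.46686 rad
ρ = (1 − cos θ)/κ = (1 − 0.89299)/0.1657 = 0.64583
z = sin θ / κ = 0.45008/0.1657 = 2.71626
x = ρ cos φ = 0.64583 × cos(248.33°) = -0.23848
y = ρ sin φ = 0.64583 × sin(248.33°) = -0.60019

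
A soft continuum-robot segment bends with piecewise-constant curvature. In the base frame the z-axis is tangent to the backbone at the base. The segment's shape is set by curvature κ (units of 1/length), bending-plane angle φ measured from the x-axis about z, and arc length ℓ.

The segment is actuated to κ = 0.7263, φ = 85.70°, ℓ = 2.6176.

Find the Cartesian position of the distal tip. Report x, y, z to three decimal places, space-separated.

θ = κ·ℓ = 0.7263 × 2.6176 = 1.90116 rad
ρ = (1 − cos θ)/κ = (1 − -0.32439)/0.7263 = 1.82347
z = sin θ / κ = 0.94592/0.7263 = 1.30239
x = ρ cos φ = 1.82347 × cos(85.70°) = 0.13672
y = ρ sin φ = 1.82347 × sin(85.70°) = 1.81834

0.137 1.818 1.302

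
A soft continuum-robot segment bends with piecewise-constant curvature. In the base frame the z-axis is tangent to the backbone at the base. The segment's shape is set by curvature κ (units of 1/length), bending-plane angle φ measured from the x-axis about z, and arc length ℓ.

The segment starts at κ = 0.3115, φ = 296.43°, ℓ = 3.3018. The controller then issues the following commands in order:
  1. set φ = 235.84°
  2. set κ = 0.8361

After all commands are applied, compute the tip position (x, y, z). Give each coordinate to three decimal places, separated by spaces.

initial: κ=0.3115, φ=296.43°, ℓ=3.3018
cmd 1: set φ=235.84° → (κ,φ,ℓ)=(0.3115,235.84°,3.3018) → tip=(-0.8723,-1.2855,2.7497)
cmd 2: set κ=0.8361 → (κ,φ,ℓ)=(0.8361,235.84°,3.3018) → tip=(-1.2950,-1.9084,0.4447)

-1.295 -1.908 0.445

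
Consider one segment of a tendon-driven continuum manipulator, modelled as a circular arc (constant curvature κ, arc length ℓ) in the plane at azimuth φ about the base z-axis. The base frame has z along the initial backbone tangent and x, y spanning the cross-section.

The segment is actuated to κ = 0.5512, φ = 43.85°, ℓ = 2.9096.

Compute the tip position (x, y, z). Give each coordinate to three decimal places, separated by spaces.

1.351 1.298 1.813

θ = κ·ℓ = 0.5512 × 2.9096 = 1.60377 rad
ρ = (1 − cos θ)/κ = (1 − -0.03297)/0.5512 = 1.87404
z = sin θ / κ = 0.99946/0.5512 = 1.81324
x = ρ cos φ = 1.87404 × cos(43.85°) = 1.35147
y = ρ sin φ = 1.87404 × sin(43.85°) = 1.29828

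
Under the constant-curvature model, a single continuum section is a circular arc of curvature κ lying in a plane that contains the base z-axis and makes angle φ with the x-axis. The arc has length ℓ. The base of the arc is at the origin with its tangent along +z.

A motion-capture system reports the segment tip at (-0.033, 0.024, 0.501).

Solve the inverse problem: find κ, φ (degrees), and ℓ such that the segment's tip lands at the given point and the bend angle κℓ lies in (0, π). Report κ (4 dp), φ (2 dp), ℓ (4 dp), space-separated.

ρ = √(x²+y²) = √(-0.033² + 0.024²) = 0.04080
φ = atan2(y, x) mod 360° = atan2(0.024, -0.033) = 143.9726°
|p|² = ρ² + z² = 0.04080² + 0.501² = 0.25267
κ = 2ρ / |p|² = 2×0.04080 / 0.25267 = 0.32299
θ = 2·atan2(ρ, z) = 2·atan2(0.04080, 0.501) = 0.16253 rad
ℓ = θ/κ = 0.16253/0.32299 = 0.50321

0.3230 143.97 0.5032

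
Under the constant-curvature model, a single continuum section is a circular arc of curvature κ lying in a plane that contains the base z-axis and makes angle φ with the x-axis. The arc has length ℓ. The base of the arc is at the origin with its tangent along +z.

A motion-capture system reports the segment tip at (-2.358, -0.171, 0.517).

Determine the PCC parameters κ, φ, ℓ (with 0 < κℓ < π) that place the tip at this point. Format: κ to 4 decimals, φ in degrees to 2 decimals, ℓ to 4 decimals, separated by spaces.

0.8073 184.15 3.3579

ρ = √(x²+y²) = √(-2.358² + -0.171²) = 2.36419
φ = atan2(y, x) mod 360° = atan2(-0.171, -2.358) = 184.1478°
|p|² = ρ² + z² = 2.36419² + 0.517² = 5.85669
κ = 2ρ / |p|² = 2×2.36419 / 5.85669 = 0.80735
θ = 2·atan2(ρ, z) = 2·atan2(2.36419, 0.517) = 2.71101 rad
ℓ = θ/κ = 2.71101/0.80735 = 3.35793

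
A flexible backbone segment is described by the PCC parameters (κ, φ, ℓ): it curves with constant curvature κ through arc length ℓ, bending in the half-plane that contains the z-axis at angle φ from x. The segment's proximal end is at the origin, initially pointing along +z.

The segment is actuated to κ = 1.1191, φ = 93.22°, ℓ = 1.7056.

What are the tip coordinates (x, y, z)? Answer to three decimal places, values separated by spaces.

-0.067 1.188 0.843

θ = κ·ℓ = 1.1191 × 1.7056 = 1.90874 rad
ρ = (1 − cos θ)/κ = (1 − -0.33154)/1.1191 = 1.18984
z = sin θ / κ = 0.94344/1.1191 = 0.84303
x = ρ cos φ = 1.18984 × cos(93.22°) = -0.06683
y = ρ sin φ = 1.18984 × sin(93.22°) = 1.18796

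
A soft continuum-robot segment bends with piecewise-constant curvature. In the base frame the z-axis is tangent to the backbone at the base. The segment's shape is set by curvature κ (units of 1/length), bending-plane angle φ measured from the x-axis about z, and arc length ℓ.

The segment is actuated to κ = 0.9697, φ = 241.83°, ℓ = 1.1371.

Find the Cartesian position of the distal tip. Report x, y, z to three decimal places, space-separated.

θ = κ·ℓ = 0.9697 × 1.1371 = 1.10265 rad
ρ = (1 − cos θ)/κ = (1 − 0.45124)/0.9697 = 0.56591
z = sin θ / κ = 0.89240/0.9697 = 0.92029
x = ρ cos φ = 0.56591 × cos(241.83°) = -0.26716
y = ρ sin φ = 0.56591 × sin(241.83°) = -0.49888

-0.267 -0.499 0.920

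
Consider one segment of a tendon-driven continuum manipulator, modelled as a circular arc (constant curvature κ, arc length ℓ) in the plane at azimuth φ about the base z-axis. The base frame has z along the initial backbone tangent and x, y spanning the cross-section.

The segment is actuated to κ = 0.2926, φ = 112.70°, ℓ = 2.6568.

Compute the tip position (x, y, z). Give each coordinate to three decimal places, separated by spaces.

θ = κ·ℓ = 0.2926 × 2.6568 = 0.77738 rad
ρ = (1 − cos θ)/κ = (1 − 0.71275)/0.2926 = 0.98170
z = sin θ / κ = 0.70141/0.2926 = 2.39718
x = ρ cos φ = 0.98170 × cos(112.70°) = -0.37884
y = ρ sin φ = 0.98170 × sin(112.70°) = 0.90566

-0.379 0.906 2.397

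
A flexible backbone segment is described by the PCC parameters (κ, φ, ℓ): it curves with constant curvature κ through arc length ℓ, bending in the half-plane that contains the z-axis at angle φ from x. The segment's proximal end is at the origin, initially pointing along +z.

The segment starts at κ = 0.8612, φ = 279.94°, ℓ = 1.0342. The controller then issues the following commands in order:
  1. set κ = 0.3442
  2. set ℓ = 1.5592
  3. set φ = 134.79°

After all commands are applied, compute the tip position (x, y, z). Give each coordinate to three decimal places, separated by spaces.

initial: κ=0.8612, φ=279.94°, ℓ=1.0342
cmd 1: set κ=0.3442 → (κ,φ,ℓ)=(0.3442,279.94°,1.0342) → tip=(0.0314,-0.1794,1.0125)
cmd 2: set ℓ=1.5592 → (κ,φ,ℓ)=(0.3442,279.94°,1.5592) → tip=(0.0705,-0.4023,1.4854)
cmd 3: set φ=134.79° → (κ,φ,ℓ)=(0.3442,134.79°,1.5592) → tip=(-0.2878,0.2899,1.4854)

-0.288 0.290 1.485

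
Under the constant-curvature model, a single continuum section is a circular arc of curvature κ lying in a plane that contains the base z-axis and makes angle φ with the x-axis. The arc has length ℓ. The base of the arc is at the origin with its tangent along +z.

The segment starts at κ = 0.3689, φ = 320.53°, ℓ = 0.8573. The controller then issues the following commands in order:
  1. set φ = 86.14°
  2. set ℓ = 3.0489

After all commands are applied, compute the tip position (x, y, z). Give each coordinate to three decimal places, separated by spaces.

0.104 1.538 2.446

initial: κ=0.3689, φ=320.53°, ℓ=0.8573
cmd 1: set φ=86.14° → (κ,φ,ℓ)=(0.3689,86.14°,0.8573) → tip=(0.0091,0.1341,0.8431)
cmd 2: set ℓ=3.0489 → (κ,φ,ℓ)=(0.3689,86.14°,3.0489) → tip=(0.1038,1.5378,2.4455)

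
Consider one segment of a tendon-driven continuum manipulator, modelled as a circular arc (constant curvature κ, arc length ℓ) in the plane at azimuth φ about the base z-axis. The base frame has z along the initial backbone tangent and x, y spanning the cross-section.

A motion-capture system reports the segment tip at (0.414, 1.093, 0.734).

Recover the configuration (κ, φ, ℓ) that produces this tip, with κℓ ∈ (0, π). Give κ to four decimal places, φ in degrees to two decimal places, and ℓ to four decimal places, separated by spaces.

ρ = √(x²+y²) = √(0.414² + 1.093²) = 1.16878
φ = atan2(y, x) mod 360° = atan2(1.093, 0.414) = 69.2546°
|p|² = ρ² + z² = 1.16878² + 0.734² = 1.90480
κ = 2ρ / |p|² = 2×1.16878 / 1.90480 = 1.22719
θ = 2·atan2(ρ, z) = 2·atan2(1.16878, 0.734) = 2.02008 rad
ℓ = θ/κ = 2.02008/1.22719 = 1.64610

1.2272 69.25 1.6461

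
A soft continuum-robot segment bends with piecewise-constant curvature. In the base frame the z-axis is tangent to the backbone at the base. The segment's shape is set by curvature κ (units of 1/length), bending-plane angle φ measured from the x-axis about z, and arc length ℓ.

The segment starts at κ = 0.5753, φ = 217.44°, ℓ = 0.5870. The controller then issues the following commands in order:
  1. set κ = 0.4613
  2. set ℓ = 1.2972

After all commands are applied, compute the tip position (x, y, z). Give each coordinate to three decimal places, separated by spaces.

initial: κ=0.5753, φ=217.44°, ℓ=0.5870
cmd 1: set κ=0.4613 → (κ,φ,ℓ)=(0.4613,217.44°,0.5870) → tip=(-0.0627,-0.0480,0.5799)
cmd 2: set ℓ=1.2972 → (κ,φ,ℓ)=(0.4613,217.44°,1.2972) → tip=(-0.2991,-0.2290,1.2212)

-0.299 -0.229 1.221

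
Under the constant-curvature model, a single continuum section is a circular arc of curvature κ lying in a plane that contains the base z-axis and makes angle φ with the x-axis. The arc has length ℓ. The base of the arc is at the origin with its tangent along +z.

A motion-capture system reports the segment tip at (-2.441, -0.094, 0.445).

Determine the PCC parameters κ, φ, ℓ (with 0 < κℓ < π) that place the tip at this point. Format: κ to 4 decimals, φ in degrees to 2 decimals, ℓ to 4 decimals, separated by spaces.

ρ = √(x²+y²) = √(-2.441² + -0.094²) = 2.44281
φ = atan2(y, x) mod 360° = atan2(-0.094, -2.441) = 182.2053°
|p|² = ρ² + z² = 2.44281² + 0.445² = 6.16534
κ = 2ρ / |p|² = 2×2.44281 / 6.16534 = 0.79243
θ = 2·atan2(ρ, z) = 2·atan2(2.44281, 0.445) = 2.78121 rad
ℓ = θ/κ = 2.78121/0.79243 = 3.50971

0.7924 182.21 3.5097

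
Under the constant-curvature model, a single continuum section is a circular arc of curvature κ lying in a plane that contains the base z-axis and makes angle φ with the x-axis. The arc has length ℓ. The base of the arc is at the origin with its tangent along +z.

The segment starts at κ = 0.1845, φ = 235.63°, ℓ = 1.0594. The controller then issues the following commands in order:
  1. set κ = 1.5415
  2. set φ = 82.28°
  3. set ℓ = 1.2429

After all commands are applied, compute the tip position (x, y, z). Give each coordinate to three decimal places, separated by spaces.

initial: κ=0.1845, φ=235.63°, ℓ=1.0594
cmd 1: set κ=1.5415 → (κ,φ,ℓ)=(1.5415,235.63°,1.0594) → tip=(-0.3890,-0.5688,0.6475)
cmd 2: set φ=82.28° → (κ,φ,ℓ)=(1.5415,82.28°,1.0594) → tip=(0.0926,0.6828,0.6475)
cmd 3: set ℓ=1.2429 → (κ,φ,ℓ)=(1.5415,82.28°,1.2429) → tip=(0.1166,0.8603,0.6105)

0.117 0.860 0.610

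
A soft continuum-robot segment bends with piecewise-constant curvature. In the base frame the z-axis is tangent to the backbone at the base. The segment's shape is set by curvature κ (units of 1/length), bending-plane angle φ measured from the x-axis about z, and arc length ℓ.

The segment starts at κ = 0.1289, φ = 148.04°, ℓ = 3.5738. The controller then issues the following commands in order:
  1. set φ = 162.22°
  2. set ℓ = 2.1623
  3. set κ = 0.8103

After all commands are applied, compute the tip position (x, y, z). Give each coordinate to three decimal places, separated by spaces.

initial: κ=0.1289, φ=148.04°, ℓ=3.5738
cmd 1: set φ=162.22° → (κ,φ,ℓ)=(0.1289,162.22°,3.5738) → tip=(-0.7701,0.2469,3.4487)
cmd 2: set ℓ=2.1623 → (κ,φ,ℓ)=(0.1289,162.22°,2.1623) → tip=(-0.2851,0.0914,2.1344)
cmd 3: set κ=0.8103 → (κ,φ,ℓ)=(0.8103,162.22°,2.1623) → tip=(-1.3871,0.4448,1.2139)

-1.387 0.445 1.214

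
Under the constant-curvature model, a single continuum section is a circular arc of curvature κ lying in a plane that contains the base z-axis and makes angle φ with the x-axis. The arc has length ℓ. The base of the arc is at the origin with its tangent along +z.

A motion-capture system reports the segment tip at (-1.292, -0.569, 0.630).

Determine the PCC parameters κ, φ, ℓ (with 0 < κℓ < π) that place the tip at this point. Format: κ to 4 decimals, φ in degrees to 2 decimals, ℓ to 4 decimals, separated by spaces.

ρ = √(x²+y²) = √(-1.292² + -0.569²) = 1.41175
φ = atan2(y, x) mod 360° = atan2(-0.569, -1.292) = 203.7688°
|p|² = ρ² + z² = 1.41175² + 0.630² = 2.38993
κ = 2ρ / |p|² = 2×1.41175 / 2.38993 = 1.18141
θ = 2·atan2(ρ, z) = 2·atan2(1.41175, 0.630) = 2.30212 rad
ℓ = θ/κ = 2.30212/1.18141 = 1.94861

1.1814 203.77 1.9486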